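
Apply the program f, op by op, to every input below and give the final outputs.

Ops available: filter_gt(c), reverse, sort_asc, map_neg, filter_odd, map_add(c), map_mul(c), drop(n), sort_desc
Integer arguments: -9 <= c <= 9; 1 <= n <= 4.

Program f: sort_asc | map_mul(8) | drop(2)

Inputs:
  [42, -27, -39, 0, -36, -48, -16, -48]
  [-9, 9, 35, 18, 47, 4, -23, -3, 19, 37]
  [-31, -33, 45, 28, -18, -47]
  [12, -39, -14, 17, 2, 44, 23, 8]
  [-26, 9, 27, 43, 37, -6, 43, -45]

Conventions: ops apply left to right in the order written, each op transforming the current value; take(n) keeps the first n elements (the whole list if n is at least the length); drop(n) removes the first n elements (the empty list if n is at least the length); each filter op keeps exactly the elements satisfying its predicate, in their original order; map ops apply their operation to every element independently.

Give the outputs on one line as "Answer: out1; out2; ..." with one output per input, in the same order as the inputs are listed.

[-312, -288, -216, -128, 0, 336]; [-24, 32, 72, 144, 152, 280, 296, 376]; [-248, -144, 224, 360]; [16, 64, 96, 136, 184, 352]; [-48, 72, 216, 296, 344, 344]

Execution, op by op:
  [42, -27, -39, 0, -36, -48, -16, -48] -> [-48, -48, -39, -36, -27, -16, 0, 42] -> [-384, -384, -312, -288, -216, -128, 0, 336] -> [-312, -288, -216, -128, 0, 336]
  [-9, 9, 35, 18, 47, 4, -23, -3, 19, 37] -> [-23, -9, -3, 4, 9, 18, 19, 35, 37, 47] -> [-184, -72, -24, 32, 72, 144, 152, 280, 296, 376] -> [-24, 32, 72, 144, 152, 280, 296, 376]
  [-31, -33, 45, 28, -18, -47] -> [-47, -33, -31, -18, 28, 45] -> [-376, -264, -248, -144, 224, 360] -> [-248, -144, 224, 360]
  [12, -39, -14, 17, 2, 44, 23, 8] -> [-39, -14, 2, 8, 12, 17, 23, 44] -> [-312, -112, 16, 64, 96, 136, 184, 352] -> [16, 64, 96, 136, 184, 352]
  [-26, 9, 27, 43, 37, -6, 43, -45] -> [-45, -26, -6, 9, 27, 37, 43, 43] -> [-360, -208, -48, 72, 216, 296, 344, 344] -> [-48, 72, 216, 296, 344, 344]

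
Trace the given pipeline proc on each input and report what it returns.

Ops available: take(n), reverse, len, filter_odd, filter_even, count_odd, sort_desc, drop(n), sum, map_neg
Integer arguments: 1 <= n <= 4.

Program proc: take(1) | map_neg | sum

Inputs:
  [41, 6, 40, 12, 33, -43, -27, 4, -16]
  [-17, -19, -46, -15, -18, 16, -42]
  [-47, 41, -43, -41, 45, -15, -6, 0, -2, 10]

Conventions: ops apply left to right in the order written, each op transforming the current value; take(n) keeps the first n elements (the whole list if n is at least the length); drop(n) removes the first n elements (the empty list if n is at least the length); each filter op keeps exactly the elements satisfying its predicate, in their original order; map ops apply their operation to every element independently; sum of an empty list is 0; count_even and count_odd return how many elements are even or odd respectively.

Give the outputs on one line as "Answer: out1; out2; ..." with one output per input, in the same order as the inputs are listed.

-41; 17; 47

Execution, op by op:
  [41, 6, 40, 12, 33, -43, -27, 4, -16] -> [41] -> [-41] -> -41
  [-17, -19, -46, -15, -18, 16, -42] -> [-17] -> [17] -> 17
  [-47, 41, -43, -41, 45, -15, -6, 0, -2, 10] -> [-47] -> [47] -> 47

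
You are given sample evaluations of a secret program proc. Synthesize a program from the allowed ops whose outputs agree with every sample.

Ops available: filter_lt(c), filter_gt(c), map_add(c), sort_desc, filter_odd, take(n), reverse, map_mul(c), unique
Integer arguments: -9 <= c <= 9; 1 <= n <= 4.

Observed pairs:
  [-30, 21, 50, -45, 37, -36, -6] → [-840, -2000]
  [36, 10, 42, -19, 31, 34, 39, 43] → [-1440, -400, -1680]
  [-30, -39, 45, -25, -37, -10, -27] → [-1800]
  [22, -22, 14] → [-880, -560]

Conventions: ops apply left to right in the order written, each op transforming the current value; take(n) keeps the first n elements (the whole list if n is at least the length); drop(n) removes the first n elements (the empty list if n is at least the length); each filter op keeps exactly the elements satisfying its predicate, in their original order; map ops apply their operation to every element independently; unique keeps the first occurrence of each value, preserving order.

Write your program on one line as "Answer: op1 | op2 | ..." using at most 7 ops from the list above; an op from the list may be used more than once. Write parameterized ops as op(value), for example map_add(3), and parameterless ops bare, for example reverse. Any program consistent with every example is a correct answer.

map_mul(-5) | take(4) | reverse | filter_lt(-7) | map_mul(8) | reverse

Check, running the answer program on each example:
  [-30, 21, 50, -45, 37, -36, -6] -> [150, -105, -250, 225, -185, 180, 30] -> [150, -105, -250, 225] -> [225, -250, -105, 150] -> [-250, -105] -> [-2000, -840] -> [-840, -2000]
  [36, 10, 42, -19, 31, 34, 39, 43] -> [-180, -50, -210, 95, -155, -170, -195, -215] -> [-180, -50, -210, 95] -> [95, -210, -50, -180] -> [-210, -50, -180] -> [-1680, -400, -1440] -> [-1440, -400, -1680]
  [-30, -39, 45, -25, -37, -10, -27] -> [150, 195, -225, 125, 185, 50, 135] -> [150, 195, -225, 125] -> [125, -225, 195, 150] -> [-225] -> [-1800] -> [-1800]
  [22, -22, 14] -> [-110, 110, -70] -> [-110, 110, -70] -> [-70, 110, -110] -> [-70, -110] -> [-560, -880] -> [-880, -560]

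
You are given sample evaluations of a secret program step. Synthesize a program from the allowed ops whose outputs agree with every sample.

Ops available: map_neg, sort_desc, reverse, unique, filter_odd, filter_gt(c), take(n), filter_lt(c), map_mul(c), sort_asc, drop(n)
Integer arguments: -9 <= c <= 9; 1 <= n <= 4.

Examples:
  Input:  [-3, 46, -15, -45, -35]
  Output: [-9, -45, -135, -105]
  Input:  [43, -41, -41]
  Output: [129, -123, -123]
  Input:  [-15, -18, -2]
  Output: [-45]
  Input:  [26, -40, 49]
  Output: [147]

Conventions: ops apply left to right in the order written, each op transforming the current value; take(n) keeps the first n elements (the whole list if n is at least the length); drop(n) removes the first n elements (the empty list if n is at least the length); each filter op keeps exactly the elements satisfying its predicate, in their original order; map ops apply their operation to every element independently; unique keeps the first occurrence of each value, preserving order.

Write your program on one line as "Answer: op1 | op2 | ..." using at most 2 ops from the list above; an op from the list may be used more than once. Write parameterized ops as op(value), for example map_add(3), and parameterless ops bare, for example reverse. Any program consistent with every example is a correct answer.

map_mul(3) | filter_odd

Check, running the answer program on each example:
  [-3, 46, -15, -45, -35] -> [-9, 138, -45, -135, -105] -> [-9, -45, -135, -105]
  [43, -41, -41] -> [129, -123, -123] -> [129, -123, -123]
  [-15, -18, -2] -> [-45, -54, -6] -> [-45]
  [26, -40, 49] -> [78, -120, 147] -> [147]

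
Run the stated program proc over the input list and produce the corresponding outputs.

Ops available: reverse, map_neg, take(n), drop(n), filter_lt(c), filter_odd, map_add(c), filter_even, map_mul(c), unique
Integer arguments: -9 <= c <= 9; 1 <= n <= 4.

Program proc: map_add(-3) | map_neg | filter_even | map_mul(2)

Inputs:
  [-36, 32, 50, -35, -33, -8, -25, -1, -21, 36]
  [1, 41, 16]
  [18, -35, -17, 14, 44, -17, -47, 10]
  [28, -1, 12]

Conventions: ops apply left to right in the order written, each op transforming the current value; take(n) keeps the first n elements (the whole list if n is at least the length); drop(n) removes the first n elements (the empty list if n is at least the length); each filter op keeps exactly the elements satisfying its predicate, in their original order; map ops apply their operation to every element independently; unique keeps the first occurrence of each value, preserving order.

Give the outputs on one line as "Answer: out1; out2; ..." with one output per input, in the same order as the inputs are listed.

Execution, op by op:
  [-36, 32, 50, -35, -33, -8, -25, -1, -21, 36] -> [-39, 29, 47, -38, -36, -11, -28, -4, -24, 33] -> [39, -29, -47, 38, 36, 11, 28, 4, 24, -33] -> [38, 36, 28, 4, 24] -> [76, 72, 56, 8, 48]
  [1, 41, 16] -> [-2, 38, 13] -> [2, -38, -13] -> [2, -38] -> [4, -76]
  [18, -35, -17, 14, 44, -17, -47, 10] -> [15, -38, -20, 11, 41, -20, -50, 7] -> [-15, 38, 20, -11, -41, 20, 50, -7] -> [38, 20, 20, 50] -> [76, 40, 40, 100]
  [28, -1, 12] -> [25, -4, 9] -> [-25, 4, -9] -> [4] -> [8]

[76, 72, 56, 8, 48]; [4, -76]; [76, 40, 40, 100]; [8]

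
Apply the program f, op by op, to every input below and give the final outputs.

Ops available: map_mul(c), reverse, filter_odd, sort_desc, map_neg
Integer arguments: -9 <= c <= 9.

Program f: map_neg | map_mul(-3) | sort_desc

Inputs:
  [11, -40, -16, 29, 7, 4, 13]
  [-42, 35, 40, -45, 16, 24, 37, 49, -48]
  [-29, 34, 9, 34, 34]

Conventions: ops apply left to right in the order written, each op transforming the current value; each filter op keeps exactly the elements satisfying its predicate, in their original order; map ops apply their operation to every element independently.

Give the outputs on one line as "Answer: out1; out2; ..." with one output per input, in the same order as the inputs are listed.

Execution, op by op:
  [11, -40, -16, 29, 7, 4, 13] -> [-11, 40, 16, -29, -7, -4, -13] -> [33, -120, -48, 87, 21, 12, 39] -> [87, 39, 33, 21, 12, -48, -120]
  [-42, 35, 40, -45, 16, 24, 37, 49, -48] -> [42, -35, -40, 45, -16, -24, -37, -49, 48] -> [-126, 105, 120, -135, 48, 72, 111, 147, -144] -> [147, 120, 111, 105, 72, 48, -126, -135, -144]
  [-29, 34, 9, 34, 34] -> [29, -34, -9, -34, -34] -> [-87, 102, 27, 102, 102] -> [102, 102, 102, 27, -87]

[87, 39, 33, 21, 12, -48, -120]; [147, 120, 111, 105, 72, 48, -126, -135, -144]; [102, 102, 102, 27, -87]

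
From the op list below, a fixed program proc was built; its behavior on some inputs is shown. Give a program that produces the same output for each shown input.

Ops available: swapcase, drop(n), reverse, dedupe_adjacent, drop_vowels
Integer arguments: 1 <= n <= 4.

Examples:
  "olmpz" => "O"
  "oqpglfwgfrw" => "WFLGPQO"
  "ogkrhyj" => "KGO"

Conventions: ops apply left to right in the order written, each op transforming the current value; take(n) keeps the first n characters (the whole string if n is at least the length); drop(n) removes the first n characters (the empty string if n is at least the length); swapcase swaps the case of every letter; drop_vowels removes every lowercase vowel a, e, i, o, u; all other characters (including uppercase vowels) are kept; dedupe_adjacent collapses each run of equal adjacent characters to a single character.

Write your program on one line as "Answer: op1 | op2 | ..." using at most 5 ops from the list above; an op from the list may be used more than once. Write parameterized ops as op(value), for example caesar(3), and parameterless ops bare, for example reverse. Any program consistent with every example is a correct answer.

reverse | drop(3) | swapcase | drop(1)

Check, running the answer program on each example:
  "olmpz" -> "zpmlo" -> "lo" -> "LO" -> "O"
  "oqpglfwgfrw" -> "wrfgwflgpqo" -> "gwflgpqo" -> "GWFLGPQO" -> "WFLGPQO"
  "ogkrhyj" -> "jyhrkgo" -> "rkgo" -> "RKGO" -> "KGO"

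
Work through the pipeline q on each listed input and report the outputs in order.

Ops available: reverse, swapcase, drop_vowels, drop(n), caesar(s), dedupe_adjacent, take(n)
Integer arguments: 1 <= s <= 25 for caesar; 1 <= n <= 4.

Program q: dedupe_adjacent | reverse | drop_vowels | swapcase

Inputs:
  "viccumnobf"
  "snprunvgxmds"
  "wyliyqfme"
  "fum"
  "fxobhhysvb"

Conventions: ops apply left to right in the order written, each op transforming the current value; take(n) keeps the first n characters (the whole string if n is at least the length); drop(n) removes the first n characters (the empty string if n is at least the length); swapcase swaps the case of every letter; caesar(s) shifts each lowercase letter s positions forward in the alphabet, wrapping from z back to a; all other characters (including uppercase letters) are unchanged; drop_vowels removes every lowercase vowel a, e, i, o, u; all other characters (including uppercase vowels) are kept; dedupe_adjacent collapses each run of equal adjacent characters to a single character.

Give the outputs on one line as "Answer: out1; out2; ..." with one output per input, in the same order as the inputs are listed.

Execution, op by op:
  "viccumnobf" -> "vicumnobf" -> "fbonmuciv" -> "fbnmcv" -> "FBNMCV"
  "snprunvgxmds" -> "snprunvgxmds" -> "sdmxgvnurpns" -> "sdmxgvnrpns" -> "SDMXGVNRPNS"
  "wyliyqfme" -> "wyliyqfme" -> "emfqyilyw" -> "mfqylyw" -> "MFQYLYW"
  "fum" -> "fum" -> "muf" -> "mf" -> "MF"
  "fxobhhysvb" -> "fxobhysvb" -> "bvsyhboxf" -> "bvsyhbxf" -> "BVSYHBXF"

"FBNMCV"; "SDMXGVNRPNS"; "MFQYLYW"; "MF"; "BVSYHBXF"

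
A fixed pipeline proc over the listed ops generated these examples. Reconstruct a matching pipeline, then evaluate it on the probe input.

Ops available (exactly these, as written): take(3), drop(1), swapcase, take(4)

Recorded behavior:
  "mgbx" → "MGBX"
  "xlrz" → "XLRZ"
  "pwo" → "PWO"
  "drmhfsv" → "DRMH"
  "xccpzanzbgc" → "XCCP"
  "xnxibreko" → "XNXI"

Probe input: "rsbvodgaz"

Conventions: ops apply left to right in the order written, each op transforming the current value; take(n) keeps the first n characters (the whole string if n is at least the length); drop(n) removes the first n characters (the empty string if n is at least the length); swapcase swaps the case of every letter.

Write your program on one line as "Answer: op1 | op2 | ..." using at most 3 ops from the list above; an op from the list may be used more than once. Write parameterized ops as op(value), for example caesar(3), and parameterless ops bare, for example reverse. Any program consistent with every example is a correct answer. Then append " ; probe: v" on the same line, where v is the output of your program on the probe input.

take(4) | swapcase ; probe: "RSBV"

Check, running the answer program on each example:
  "mgbx" -> "mgbx" -> "MGBX"
  "xlrz" -> "xlrz" -> "XLRZ"
  "pwo" -> "pwo" -> "PWO"
  "drmhfsv" -> "drmh" -> "DRMH"
  "xccpzanzbgc" -> "xccp" -> "XCCP"
  "xnxibreko" -> "xnxi" -> "XNXI"
  probe: "rsbvodgaz" -> "rsbv" -> "RSBV"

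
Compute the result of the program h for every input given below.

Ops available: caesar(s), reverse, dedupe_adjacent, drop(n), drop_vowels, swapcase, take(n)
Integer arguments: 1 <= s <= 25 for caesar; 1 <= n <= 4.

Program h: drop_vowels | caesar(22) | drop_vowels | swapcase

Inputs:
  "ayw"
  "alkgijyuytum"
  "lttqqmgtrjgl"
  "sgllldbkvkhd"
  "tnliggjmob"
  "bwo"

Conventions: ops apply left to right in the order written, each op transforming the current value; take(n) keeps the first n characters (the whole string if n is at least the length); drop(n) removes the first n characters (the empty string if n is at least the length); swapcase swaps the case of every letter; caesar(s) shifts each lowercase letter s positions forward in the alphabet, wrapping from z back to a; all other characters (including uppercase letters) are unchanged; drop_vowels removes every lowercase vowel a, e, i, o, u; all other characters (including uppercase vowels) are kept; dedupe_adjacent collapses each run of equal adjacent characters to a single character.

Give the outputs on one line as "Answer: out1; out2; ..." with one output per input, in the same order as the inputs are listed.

Execution, op by op:
  "ayw" -> "yw" -> "us" -> "s" -> "S"
  "alkgijyuytum" -> "lkgjyytm" -> "hgcfuupi" -> "hgcfp" -> "HGCFP"
  "lttqqmgtrjgl" -> "lttqqmgtrjgl" -> "hppmmicpnfch" -> "hppmmcpnfch" -> "HPPMMCPNFCH"
  "sgllldbkvkhd" -> "sgllldbkvkhd" -> "ochhhzxgrgdz" -> "chhhzxgrgdz" -> "CHHHZXGRGDZ"
  "tnliggjmob" -> "tnlggjmb" -> "pjhccfix" -> "pjhccfx" -> "PJHCCFX"
  "bwo" -> "bw" -> "xs" -> "xs" -> "XS"

"S"; "HGCFP"; "HPPMMCPNFCH"; "CHHHZXGRGDZ"; "PJHCCFX"; "XS"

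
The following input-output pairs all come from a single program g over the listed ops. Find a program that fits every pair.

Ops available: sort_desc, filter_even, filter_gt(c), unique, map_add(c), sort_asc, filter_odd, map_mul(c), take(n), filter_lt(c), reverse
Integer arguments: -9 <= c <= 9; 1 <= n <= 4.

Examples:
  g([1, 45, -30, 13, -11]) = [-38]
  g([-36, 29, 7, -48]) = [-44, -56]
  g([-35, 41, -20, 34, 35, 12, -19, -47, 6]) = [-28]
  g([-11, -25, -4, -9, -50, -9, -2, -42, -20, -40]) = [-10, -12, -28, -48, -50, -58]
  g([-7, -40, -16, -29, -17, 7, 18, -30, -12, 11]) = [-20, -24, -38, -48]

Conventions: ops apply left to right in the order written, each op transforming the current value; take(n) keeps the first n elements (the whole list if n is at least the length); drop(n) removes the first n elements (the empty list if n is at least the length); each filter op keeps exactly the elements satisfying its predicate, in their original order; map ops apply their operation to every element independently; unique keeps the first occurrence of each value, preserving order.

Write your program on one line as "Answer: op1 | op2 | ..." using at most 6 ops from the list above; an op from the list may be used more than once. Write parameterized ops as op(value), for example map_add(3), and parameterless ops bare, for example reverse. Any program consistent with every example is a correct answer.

sort_asc | map_add(-8) | filter_even | filter_lt(-2) | reverse

Check, running the answer program on each example:
  [1, 45, -30, 13, -11] -> [-30, -11, 1, 13, 45] -> [-38, -19, -7, 5, 37] -> [-38] -> [-38] -> [-38]
  [-36, 29, 7, -48] -> [-48, -36, 7, 29] -> [-56, -44, -1, 21] -> [-56, -44] -> [-56, -44] -> [-44, -56]
  [-35, 41, -20, 34, 35, 12, -19, -47, 6] -> [-47, -35, -20, -19, 6, 12, 34, 35, 41] -> [-55, -43, -28, -27, -2, 4, 26, 27, 33] -> [-28, -2, 4, 26] -> [-28] -> [-28]
  [-11, -25, -4, -9, -50, -9, -2, -42, -20, -40] -> [-50, -42, -40, -25, -20, -11, -9, -9, -4, -2] -> [-58, -50, -48, -33, -28, -19, -17, -17, -12, -10] -> [-58, -50, -48, -28, -12, -10] -> [-58, -50, -48, -28, -12, -10] -> [-10, -12, -28, -48, -50, -58]
  [-7, -40, -16, -29, -17, 7, 18, -30, -12, 11] -> [-40, -30, -29, -17, -16, -12, -7, 7, 11, 18] -> [-48, -38, -37, -25, -24, -20, -15, -1, 3, 10] -> [-48, -38, -24, -20, 10] -> [-48, -38, -24, -20] -> [-20, -24, -38, -48]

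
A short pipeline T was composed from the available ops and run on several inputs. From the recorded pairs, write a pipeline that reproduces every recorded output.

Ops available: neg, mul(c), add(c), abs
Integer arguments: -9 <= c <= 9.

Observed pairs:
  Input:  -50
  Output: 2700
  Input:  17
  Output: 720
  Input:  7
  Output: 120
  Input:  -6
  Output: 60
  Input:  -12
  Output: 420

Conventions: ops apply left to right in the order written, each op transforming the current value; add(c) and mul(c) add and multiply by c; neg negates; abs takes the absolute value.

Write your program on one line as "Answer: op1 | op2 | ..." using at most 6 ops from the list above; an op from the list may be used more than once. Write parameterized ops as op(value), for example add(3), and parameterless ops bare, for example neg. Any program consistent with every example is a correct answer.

abs | add(-5) | mul(-3) | mul(5) | mul(4) | abs

Check, running the answer program on each example:
  -50 -> 50 -> 45 -> -135 -> -675 -> -2700 -> 2700
  17 -> 17 -> 12 -> -36 -> -180 -> -720 -> 720
  7 -> 7 -> 2 -> -6 -> -30 -> -120 -> 120
  -6 -> 6 -> 1 -> -3 -> -15 -> -60 -> 60
  -12 -> 12 -> 7 -> -21 -> -105 -> -420 -> 420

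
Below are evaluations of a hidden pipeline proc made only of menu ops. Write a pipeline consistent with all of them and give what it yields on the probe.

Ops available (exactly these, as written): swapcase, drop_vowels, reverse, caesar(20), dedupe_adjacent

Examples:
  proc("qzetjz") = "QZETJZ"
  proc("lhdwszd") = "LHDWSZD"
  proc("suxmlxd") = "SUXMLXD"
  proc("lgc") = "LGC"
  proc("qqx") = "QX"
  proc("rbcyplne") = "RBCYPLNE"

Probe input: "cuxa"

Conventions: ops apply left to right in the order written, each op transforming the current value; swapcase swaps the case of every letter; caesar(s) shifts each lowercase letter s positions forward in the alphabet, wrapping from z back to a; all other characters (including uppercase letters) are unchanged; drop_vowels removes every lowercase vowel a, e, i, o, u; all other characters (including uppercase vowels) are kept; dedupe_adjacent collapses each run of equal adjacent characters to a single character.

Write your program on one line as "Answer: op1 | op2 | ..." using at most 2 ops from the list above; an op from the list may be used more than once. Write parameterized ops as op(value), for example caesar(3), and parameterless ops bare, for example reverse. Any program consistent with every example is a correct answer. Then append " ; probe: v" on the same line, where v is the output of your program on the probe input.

swapcase | dedupe_adjacent ; probe: "CUXA"

Check, running the answer program on each example:
  "qzetjz" -> "QZETJZ" -> "QZETJZ"
  "lhdwszd" -> "LHDWSZD" -> "LHDWSZD"
  "suxmlxd" -> "SUXMLXD" -> "SUXMLXD"
  "lgc" -> "LGC" -> "LGC"
  "qqx" -> "QQX" -> "QX"
  "rbcyplne" -> "RBCYPLNE" -> "RBCYPLNE"
  probe: "cuxa" -> "CUXA" -> "CUXA"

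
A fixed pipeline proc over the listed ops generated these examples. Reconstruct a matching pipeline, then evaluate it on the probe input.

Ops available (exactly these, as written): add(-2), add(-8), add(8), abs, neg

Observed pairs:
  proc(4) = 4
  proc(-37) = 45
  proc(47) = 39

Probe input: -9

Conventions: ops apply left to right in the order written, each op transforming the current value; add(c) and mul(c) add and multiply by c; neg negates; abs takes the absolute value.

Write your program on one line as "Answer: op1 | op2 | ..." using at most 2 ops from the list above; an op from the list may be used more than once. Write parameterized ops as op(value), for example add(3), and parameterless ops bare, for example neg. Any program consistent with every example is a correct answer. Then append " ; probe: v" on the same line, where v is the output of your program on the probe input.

add(-8) | abs ; probe: 17

Check, running the answer program on each example:
  4 -> -4 -> 4
  -37 -> -45 -> 45
  47 -> 39 -> 39
  probe: -9 -> -17 -> 17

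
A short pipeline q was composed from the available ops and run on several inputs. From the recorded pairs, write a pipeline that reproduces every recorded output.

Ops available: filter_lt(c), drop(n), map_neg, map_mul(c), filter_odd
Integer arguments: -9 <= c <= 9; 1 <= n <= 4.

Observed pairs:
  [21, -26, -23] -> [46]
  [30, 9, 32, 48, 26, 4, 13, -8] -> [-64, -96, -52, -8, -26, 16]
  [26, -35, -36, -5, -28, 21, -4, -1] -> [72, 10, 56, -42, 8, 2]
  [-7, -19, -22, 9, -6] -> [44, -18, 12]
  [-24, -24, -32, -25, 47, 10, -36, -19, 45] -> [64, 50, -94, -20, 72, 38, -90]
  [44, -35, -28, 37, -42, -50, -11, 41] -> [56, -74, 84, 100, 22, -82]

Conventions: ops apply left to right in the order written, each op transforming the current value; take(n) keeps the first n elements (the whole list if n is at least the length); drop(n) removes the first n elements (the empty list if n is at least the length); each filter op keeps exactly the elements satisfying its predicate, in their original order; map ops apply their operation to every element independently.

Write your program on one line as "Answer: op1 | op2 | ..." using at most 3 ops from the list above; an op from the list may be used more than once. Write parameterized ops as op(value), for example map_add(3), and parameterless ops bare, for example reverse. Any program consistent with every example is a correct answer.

map_mul(2) | map_neg | drop(2)

Check, running the answer program on each example:
  [21, -26, -23] -> [42, -52, -46] -> [-42, 52, 46] -> [46]
  [30, 9, 32, 48, 26, 4, 13, -8] -> [60, 18, 64, 96, 52, 8, 26, -16] -> [-60, -18, -64, -96, -52, -8, -26, 16] -> [-64, -96, -52, -8, -26, 16]
  [26, -35, -36, -5, -28, 21, -4, -1] -> [52, -70, -72, -10, -56, 42, -8, -2] -> [-52, 70, 72, 10, 56, -42, 8, 2] -> [72, 10, 56, -42, 8, 2]
  [-7, -19, -22, 9, -6] -> [-14, -38, -44, 18, -12] -> [14, 38, 44, -18, 12] -> [44, -18, 12]
  [-24, -24, -32, -25, 47, 10, -36, -19, 45] -> [-48, -48, -64, -50, 94, 20, -72, -38, 90] -> [48, 48, 64, 50, -94, -20, 72, 38, -90] -> [64, 50, -94, -20, 72, 38, -90]
  [44, -35, -28, 37, -42, -50, -11, 41] -> [88, -70, -56, 74, -84, -100, -22, 82] -> [-88, 70, 56, -74, 84, 100, 22, -82] -> [56, -74, 84, 100, 22, -82]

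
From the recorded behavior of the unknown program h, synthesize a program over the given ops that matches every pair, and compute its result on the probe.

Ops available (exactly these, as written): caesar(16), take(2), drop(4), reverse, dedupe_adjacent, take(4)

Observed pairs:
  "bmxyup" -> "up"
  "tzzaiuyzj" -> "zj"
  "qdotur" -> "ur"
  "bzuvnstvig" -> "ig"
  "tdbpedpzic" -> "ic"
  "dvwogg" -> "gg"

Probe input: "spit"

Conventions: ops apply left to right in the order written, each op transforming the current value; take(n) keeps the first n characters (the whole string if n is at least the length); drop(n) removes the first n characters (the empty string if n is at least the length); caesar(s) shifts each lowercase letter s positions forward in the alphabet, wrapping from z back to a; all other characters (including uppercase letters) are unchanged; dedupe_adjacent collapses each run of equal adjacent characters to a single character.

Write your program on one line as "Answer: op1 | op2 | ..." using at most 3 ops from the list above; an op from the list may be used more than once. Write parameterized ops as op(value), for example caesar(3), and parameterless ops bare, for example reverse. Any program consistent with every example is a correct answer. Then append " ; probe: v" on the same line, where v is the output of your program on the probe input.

reverse | take(2) | reverse ; probe: "it"

Check, running the answer program on each example:
  "bmxyup" -> "puyxmb" -> "pu" -> "up"
  "tzzaiuyzj" -> "jzyuiazzt" -> "jz" -> "zj"
  "qdotur" -> "rutodq" -> "ru" -> "ur"
  "bzuvnstvig" -> "givtsnvuzb" -> "gi" -> "ig"
  "tdbpedpzic" -> "cizpdepbdt" -> "ci" -> "ic"
  "dvwogg" -> "ggowvd" -> "gg" -> "gg"
  probe: "spit" -> "tips" -> "ti" -> "it"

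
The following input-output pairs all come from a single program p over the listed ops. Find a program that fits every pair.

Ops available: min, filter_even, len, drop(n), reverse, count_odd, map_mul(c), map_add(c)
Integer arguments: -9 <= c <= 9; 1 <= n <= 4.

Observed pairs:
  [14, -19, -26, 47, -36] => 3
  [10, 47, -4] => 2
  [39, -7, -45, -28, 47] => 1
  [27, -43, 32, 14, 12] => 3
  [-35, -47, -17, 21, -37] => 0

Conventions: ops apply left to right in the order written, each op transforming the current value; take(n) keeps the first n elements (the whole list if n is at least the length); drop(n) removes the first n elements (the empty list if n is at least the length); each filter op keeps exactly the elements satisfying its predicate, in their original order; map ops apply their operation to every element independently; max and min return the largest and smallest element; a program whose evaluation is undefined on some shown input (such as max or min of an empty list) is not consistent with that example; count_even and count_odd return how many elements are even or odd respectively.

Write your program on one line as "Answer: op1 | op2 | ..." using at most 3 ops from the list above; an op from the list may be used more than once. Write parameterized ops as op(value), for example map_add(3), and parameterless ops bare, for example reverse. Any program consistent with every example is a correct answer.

filter_even | len

Check, running the answer program on each example:
  [14, -19, -26, 47, -36] -> [14, -26, -36] -> 3
  [10, 47, -4] -> [10, -4] -> 2
  [39, -7, -45, -28, 47] -> [-28] -> 1
  [27, -43, 32, 14, 12] -> [32, 14, 12] -> 3
  [-35, -47, -17, 21, -37] -> [] -> 0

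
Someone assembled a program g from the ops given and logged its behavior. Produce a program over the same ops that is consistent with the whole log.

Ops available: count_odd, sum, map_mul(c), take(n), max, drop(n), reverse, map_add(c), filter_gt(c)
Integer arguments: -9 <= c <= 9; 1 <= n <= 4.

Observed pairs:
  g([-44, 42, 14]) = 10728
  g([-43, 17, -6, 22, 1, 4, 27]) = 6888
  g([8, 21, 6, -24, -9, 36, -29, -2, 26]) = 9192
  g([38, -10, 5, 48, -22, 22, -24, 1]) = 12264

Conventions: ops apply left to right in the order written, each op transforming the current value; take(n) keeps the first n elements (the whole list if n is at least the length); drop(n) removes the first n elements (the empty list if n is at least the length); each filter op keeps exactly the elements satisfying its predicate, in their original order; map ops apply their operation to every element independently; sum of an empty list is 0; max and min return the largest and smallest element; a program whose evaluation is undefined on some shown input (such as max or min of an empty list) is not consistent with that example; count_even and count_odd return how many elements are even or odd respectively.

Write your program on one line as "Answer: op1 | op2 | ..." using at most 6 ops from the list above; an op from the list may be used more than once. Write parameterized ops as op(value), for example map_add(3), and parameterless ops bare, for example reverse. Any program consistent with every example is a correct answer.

map_mul(4) | map_mul(8) | map_add(-3) | map_mul(8) | max

Check, running the answer program on each example:
  [-44, 42, 14] -> [-176, 168, 56] -> [-1408, 1344, 448] -> [-1411, 1341, 445] -> [-11288, 10728, 3560] -> 10728
  [-43, 17, -6, 22, 1, 4, 27] -> [-172, 68, -24, 88, 4, 16, 108] -> [-1376, 544, -192, 704, 32, 128, 864] -> [-1379, 541, -195, 701, 29, 125, 861] -> [-11032, 4328, -1560, 5608, 232, 1000, 6888] -> 6888
  [8, 21, 6, -24, -9, 36, -29, -2, 26] -> [32, 84, 24, -96, -36, 144, -116, -8, 104] -> [256, 672, 192, -768, -288, 1152, -928, -64, 832] -> [253, 669, 189, -771, -291, 1149, -931, -67, 829] -> [2024, 5352, 1512, -6168, -2328, 9192, -7448, -536, 6632] -> 9192
  [38, -10, 5, 48, -22, 22, -24, 1] -> [152, -40, 20, 192, -88, 88, -96, 4] -> [1216, -320, 160, 1536, -704, 704, -768, 32] -> [1213, -323, 157, 1533, -707, 701, -771, 29] -> [9704, -2584, 1256, 12264, -5656, 5608, -6168, 232] -> 12264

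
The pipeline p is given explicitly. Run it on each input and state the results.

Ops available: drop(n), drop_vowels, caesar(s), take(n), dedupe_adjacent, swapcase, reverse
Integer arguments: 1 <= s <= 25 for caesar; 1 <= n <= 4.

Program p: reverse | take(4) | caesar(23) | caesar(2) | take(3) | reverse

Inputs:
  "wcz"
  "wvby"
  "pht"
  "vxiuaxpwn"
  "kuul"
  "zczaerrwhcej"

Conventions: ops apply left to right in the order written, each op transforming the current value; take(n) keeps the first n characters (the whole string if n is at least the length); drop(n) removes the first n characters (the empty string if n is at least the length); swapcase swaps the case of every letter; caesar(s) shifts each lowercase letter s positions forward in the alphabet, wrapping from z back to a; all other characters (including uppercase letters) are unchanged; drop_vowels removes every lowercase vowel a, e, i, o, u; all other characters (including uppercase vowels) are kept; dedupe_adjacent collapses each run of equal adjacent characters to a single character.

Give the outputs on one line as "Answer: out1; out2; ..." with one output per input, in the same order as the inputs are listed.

"vby"; "uax"; "ogs"; "ovm"; "ttk"; "bdi"

Execution, op by op:
  "wcz" -> "zcw" -> "zcw" -> "wzt" -> "ybv" -> "ybv" -> "vby"
  "wvby" -> "ybvw" -> "ybvw" -> "vyst" -> "xauv" -> "xau" -> "uax"
  "pht" -> "thp" -> "thp" -> "qem" -> "sgo" -> "sgo" -> "ogs"
  "vxiuaxpwn" -> "nwpxauixv" -> "nwpx" -> "ktmu" -> "mvow" -> "mvo" -> "ovm"
  "kuul" -> "luuk" -> "luuk" -> "irrh" -> "kttj" -> "ktt" -> "ttk"
  "zczaerrwhcej" -> "jechwrreazcz" -> "jech" -> "gbze" -> "idbg" -> "idb" -> "bdi"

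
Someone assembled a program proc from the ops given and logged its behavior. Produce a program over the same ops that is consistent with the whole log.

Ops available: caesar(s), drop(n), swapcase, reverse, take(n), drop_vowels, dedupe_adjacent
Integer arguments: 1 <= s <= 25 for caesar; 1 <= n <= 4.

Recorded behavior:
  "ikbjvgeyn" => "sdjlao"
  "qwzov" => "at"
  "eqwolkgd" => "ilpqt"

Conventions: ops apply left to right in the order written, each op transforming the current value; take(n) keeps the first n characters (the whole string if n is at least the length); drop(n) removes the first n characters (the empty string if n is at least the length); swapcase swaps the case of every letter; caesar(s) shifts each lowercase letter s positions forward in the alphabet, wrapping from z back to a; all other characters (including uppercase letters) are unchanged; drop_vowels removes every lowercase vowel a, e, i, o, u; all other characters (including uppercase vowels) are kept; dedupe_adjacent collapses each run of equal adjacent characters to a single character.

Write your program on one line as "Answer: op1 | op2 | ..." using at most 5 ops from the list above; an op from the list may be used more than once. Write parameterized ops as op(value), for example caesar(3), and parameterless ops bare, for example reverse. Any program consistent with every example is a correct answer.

caesar(23) | drop(3) | reverse | caesar(8)

Check, running the answer program on each example:
  "ikbjvgeyn" -> "fhygsdbvk" -> "gsdbvk" -> "kvbdsg" -> "sdjlao"
  "qwzov" -> "ntwls" -> "ls" -> "sl" -> "at"
  "eqwolkgd" -> "bntlihda" -> "lihda" -> "adhil" -> "ilpqt"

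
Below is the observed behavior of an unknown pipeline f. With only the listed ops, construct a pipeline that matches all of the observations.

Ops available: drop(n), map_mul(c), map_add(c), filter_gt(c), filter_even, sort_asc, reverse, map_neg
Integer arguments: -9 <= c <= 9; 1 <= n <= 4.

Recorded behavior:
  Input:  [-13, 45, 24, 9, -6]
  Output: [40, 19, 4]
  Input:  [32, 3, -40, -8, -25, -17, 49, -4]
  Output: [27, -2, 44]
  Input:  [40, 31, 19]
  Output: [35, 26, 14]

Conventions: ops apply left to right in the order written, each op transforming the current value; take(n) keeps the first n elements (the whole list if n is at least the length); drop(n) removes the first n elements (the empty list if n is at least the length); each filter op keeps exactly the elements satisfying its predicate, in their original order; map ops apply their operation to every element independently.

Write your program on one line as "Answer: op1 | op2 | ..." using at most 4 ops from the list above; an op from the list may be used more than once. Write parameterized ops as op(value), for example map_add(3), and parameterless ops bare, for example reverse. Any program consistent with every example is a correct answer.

reverse | map_add(-5) | reverse | filter_gt(-4)

Check, running the answer program on each example:
  [-13, 45, 24, 9, -6] -> [-6, 9, 24, 45, -13] -> [-11, 4, 19, 40, -18] -> [-18, 40, 19, 4, -11] -> [40, 19, 4]
  [32, 3, -40, -8, -25, -17, 49, -4] -> [-4, 49, -17, -25, -8, -40, 3, 32] -> [-9, 44, -22, -30, -13, -45, -2, 27] -> [27, -2, -45, -13, -30, -22, 44, -9] -> [27, -2, 44]
  [40, 31, 19] -> [19, 31, 40] -> [14, 26, 35] -> [35, 26, 14] -> [35, 26, 14]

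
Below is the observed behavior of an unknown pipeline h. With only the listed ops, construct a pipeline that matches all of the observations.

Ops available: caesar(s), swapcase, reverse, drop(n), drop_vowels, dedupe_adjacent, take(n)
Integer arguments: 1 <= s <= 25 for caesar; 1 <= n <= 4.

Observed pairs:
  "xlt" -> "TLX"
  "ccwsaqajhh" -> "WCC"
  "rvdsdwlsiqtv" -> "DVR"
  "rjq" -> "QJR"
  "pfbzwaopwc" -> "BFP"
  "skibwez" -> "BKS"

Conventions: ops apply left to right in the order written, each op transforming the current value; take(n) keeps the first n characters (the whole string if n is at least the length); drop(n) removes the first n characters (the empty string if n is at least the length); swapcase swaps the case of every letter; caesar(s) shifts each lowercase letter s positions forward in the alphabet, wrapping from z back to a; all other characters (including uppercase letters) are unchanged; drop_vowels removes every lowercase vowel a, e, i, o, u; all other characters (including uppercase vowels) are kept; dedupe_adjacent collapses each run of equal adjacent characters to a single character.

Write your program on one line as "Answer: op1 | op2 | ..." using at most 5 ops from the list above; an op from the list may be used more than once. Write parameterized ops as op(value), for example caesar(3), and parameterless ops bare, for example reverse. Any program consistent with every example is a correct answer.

drop_vowels | take(3) | reverse | swapcase

Check, running the answer program on each example:
  "xlt" -> "xlt" -> "xlt" -> "tlx" -> "TLX"
  "ccwsaqajhh" -> "ccwsqjhh" -> "ccw" -> "wcc" -> "WCC"
  "rvdsdwlsiqtv" -> "rvdsdwlsqtv" -> "rvd" -> "dvr" -> "DVR"
  "rjq" -> "rjq" -> "rjq" -> "qjr" -> "QJR"
  "pfbzwaopwc" -> "pfbzwpwc" -> "pfb" -> "bfp" -> "BFP"
  "skibwez" -> "skbwz" -> "skb" -> "bks" -> "BKS"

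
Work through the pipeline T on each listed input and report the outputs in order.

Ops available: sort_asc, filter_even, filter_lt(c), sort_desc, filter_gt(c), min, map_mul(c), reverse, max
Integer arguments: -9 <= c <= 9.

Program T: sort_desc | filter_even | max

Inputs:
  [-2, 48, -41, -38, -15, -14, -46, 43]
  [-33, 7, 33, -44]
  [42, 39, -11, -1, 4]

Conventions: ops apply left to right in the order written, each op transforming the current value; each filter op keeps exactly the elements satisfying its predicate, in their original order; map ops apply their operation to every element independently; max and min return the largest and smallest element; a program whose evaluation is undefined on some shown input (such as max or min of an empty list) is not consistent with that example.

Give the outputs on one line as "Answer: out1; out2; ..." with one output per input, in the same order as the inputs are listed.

Execution, op by op:
  [-2, 48, -41, -38, -15, -14, -46, 43] -> [48, 43, -2, -14, -15, -38, -41, -46] -> [48, -2, -14, -38, -46] -> 48
  [-33, 7, 33, -44] -> [33, 7, -33, -44] -> [-44] -> -44
  [42, 39, -11, -1, 4] -> [42, 39, 4, -1, -11] -> [42, 4] -> 42

48; -44; 42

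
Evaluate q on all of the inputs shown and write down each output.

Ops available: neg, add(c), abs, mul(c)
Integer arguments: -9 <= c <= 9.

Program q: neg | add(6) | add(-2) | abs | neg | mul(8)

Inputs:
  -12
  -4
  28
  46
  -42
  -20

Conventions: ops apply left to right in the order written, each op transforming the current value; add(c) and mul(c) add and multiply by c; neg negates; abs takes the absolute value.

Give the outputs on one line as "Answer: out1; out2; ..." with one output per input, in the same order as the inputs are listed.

Execution, op by op:
  -12 -> 12 -> 18 -> 16 -> 16 -> -16 -> -128
  -4 -> 4 -> 10 -> 8 -> 8 -> -8 -> -64
  28 -> -28 -> -22 -> -24 -> 24 -> -24 -> -192
  46 -> -46 -> -40 -> -42 -> 42 -> -42 -> -336
  -42 -> 42 -> 48 -> 46 -> 46 -> -46 -> -368
  -20 -> 20 -> 26 -> 24 -> 24 -> -24 -> -192

-128; -64; -192; -336; -368; -192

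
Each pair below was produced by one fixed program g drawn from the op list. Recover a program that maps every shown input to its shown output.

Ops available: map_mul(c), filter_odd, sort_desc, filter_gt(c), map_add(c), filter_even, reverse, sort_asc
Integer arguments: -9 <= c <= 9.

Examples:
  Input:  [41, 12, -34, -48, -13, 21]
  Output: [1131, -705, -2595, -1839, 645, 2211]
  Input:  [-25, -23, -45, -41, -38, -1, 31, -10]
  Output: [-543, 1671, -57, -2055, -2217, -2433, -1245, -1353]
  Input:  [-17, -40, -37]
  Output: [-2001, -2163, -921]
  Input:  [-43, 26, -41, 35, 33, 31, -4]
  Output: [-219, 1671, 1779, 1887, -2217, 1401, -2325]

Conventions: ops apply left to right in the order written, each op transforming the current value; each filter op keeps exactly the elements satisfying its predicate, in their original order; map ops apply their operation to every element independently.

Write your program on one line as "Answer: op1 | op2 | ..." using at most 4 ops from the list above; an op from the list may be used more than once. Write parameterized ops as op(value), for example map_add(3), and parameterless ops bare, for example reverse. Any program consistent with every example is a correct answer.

map_mul(-9) | map_mul(-6) | reverse | map_add(-3)

Check, running the answer program on each example:
  [41, 12, -34, -48, -13, 21] -> [-369, -108, 306, 432, 117, -189] -> [2214, 648, -1836, -2592, -702, 1134] -> [1134, -702, -2592, -1836, 648, 2214] -> [1131, -705, -2595, -1839, 645, 2211]
  [-25, -23, -45, -41, -38, -1, 31, -10] -> [225, 207, 405, 369, 342, 9, -279, 90] -> [-1350, -1242, -2430, -2214, -2052, -54, 1674, -540] -> [-540, 1674, -54, -2052, -2214, -2430, -1242, -1350] -> [-543, 1671, -57, -2055, -2217, -2433, -1245, -1353]
  [-17, -40, -37] -> [153, 360, 333] -> [-918, -2160, -1998] -> [-1998, -2160, -918] -> [-2001, -2163, -921]
  [-43, 26, -41, 35, 33, 31, -4] -> [387, -234, 369, -315, -297, -279, 36] -> [-2322, 1404, -2214, 1890, 1782, 1674, -216] -> [-216, 1674, 1782, 1890, -2214, 1404, -2322] -> [-219, 1671, 1779, 1887, -2217, 1401, -2325]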